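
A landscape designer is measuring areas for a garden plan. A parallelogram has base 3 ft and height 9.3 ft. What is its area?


Shape: parallelogram
Base b = 3 ft, Height h = 9.3 ft
Formula: A = b * h
A = 3 * 9.3
A = 27.9
27.9 ft^2


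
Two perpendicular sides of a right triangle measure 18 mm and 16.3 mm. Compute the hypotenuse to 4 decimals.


Shape: right triangle
Legs a = 18 mm, b = 16.3 mm
Formula: c = sqrt(a^2 + b^2)
a^2 = 324, b^2 = 265.69
a^2 + b^2 = 589.69
c = sqrt(589.69)
c = 24.2835
24.2835 mm


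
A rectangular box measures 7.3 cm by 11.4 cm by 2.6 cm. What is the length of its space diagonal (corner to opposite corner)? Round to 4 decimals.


Shape: rectangular box (space diagonal)
l = 7.3 cm, w = 11.4 cm, h = 2.6 cm
Visualize: the diagonal of the base, then a right triangle with that diagonal and the height.
Formula: d = sqrt(l^2 + w^2 + h^2)
l^2 + w^2 + h^2 = 53.29 + 129.96 + 6.76 = 190.01
d = sqrt(190.01)
d = 13.7844
13.7844 cm


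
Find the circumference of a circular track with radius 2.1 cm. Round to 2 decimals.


Shape: circle
Radius r = 2.1 cm
Formula: C = 2 * pi * r
C = 2 * pi * 2.1
C = 4.2 * pi
C = 13.19
13.19 cm


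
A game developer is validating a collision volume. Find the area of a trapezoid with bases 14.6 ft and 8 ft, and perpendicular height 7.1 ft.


Shape: trapezoid
Parallel sides a = 14.6 ft, b = 8 ft; Height h = 7.1 ft
Formula: A = (a + b) * h / 2
a + b = 14.6 + 8 = 22.6
A = 22.6 * 7.1 / 2
A = 160.46 / 2
A = 80.23
80.23 ft^2


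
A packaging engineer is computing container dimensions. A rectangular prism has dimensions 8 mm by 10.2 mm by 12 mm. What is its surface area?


Shape: rectangular prism
l = 8 mm, w = 10.2 mm, h = 12 mm
Formula: SA = 2(lw + lh + wh)
lw = 81.6, lh = 96, wh = 122.4
lw + lh + wh = 300
SA = 2 * 300
SA = 600
600 mm^2


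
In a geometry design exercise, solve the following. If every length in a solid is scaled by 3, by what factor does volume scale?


Linear scale factor k = 3
Rule: under a linear scaling by k, volumes scale by k^3.
k^3 = 3 * 3 * 3
k^3 = 9 * 3
k^3 = 27
Volume scales by a factor of 27.
27 (dimensionless)


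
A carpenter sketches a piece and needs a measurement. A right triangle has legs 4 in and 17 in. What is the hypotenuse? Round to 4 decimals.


Shape: right triangle
Legs a = 4 in, b = 17 in
Formula: c = sqrt(a^2 + b^2)
a^2 = 16, b^2 = 289
a^2 + b^2 = 305
c = sqrt(305)
c = 17.4642
17.4642 in


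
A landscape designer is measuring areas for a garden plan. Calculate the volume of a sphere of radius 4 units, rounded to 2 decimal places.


Shape: sphere
Radius r = 4 units
Formula: V = (4/3) * pi * r^3
r^3 = 64
(4/3) * 64 = 85.333333
V = 85.333333 * pi
V = 268.08
268.08 units^3


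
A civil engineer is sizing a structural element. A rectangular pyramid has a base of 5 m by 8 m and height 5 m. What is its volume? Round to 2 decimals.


Shape: rectangular pyramid
Base: 5 m x 8 m, Height h = 5 m
Formula: V = (1/3) * base_area * h
base_area = 5 * 8 = 40
base_area * h = 40 * 5 = 200
V = 200 / 3
V = 66.67
66.67 m^3


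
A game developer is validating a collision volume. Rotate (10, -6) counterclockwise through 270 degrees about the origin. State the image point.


Transformation: rotation about the origin
Original point: (10, -6)
Rule for 270 deg counterclockwise: (x, y) -> (y, -x)
Apply: (10, -6) -> (-6, -10)
(-6, -10)


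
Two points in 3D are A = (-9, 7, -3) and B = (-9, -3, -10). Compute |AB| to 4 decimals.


3D distance between two points
P1 = (-9, 7, -3), P2 = (-9, -3, -10)
Formula: d = sqrt((x2-x1)^2 + (y2-y1)^2 + (z2-z1)^2)
dx = -9 - -9 = 0
dy = -3 - 7 = -10
dz = -10 - -3 = -7
dx^2 + dy^2 + dz^2 = 0 + 100 + 49 = 149
d = sqrt(149)
d = 12.2066
12.2066 units


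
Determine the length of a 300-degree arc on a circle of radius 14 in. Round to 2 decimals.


Shape: circular arc
Radius r = 14 in, Angle = 300 degrees
Formula: L = (angle/360) * 2 * pi * r
2 * pi * r = 28 * pi
L = (300/360) * 28 * pi
L = 23.333333 * pi
L = 73.3
73.3 in


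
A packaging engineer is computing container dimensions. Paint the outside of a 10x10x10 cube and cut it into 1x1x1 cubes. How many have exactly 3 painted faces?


Large cube: 10 x 10 x 10, cut into unit cubes.
Cubes with 3 painted faces are at the corners. A cube always has 8 corners.
Count = 8
8 unit cubes


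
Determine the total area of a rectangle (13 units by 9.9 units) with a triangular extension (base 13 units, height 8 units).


Composite shape: rectangle + triangle
Rectangle area = 13 * 9.9 = 128.7
Triangle area = 0.5 * 13 * 8 = 52
Total = 128.7 + 52
Total = 180.7
180.7 units^2


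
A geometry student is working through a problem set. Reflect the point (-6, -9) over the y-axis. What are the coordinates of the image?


Transformation: reflection
Original point: (-6, -9)
Rule for reflection over the y-axis: (x, y) -> (-x, y)
Apply: (-6, -9) -> (6, -9)
(6, -9)


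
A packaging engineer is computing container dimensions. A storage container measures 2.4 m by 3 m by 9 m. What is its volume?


Shape: rectangular prism
l = 2.4 m, w = 3 m, h = 9 m
Formula: V = l * w * h
V = 2.4 * 3 * 9
V = 7.2 * 9
V = 64.8
64.8 m^3


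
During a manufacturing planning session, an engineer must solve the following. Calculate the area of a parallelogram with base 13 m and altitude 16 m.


Shape: parallelogram
Base b = 13 m, Height h = 16 m
Formula: A = b * h
A = 13 * 16
A = 208
208 m^2


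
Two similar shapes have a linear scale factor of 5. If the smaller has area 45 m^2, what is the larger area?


Linear scale factor k = 5
Original area = 45 m^2
Rule: under a linear scaling by k, areas scale by k^2.
k^2 = 5^2 = 25
New area = 45 * 25
New area = 1125
1125 m^2


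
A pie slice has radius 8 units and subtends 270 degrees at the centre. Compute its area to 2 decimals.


Shape: circular sector
Radius r = 8 units, Angle = 270 degrees
Formula: A = (angle/360) * pi * r^2
r^2 = 64
Fraction of circle = 270/360
A = (270/360) * pi * 64
A = 48 * pi
A = 150.8
150.8 units^2


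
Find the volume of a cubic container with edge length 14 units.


Shape: cube
Side s = 14 units
Formula: V = s^3
V = 14 * 14 * 14
V = 196 * 14
V = 2744
2744 units^3


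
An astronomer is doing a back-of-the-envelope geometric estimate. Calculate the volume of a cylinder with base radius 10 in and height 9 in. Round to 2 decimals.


Shape: cylinder
Radius r = 10 in, Height h = 9 in
Formula: V = pi * r^2 * h
r^2 = 100
V = pi * 100 * 9
V = 900 * pi
V = 2827.43
2827.43 in^3


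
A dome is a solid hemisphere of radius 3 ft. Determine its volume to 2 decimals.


Shape: hemisphere (half of a sphere)
Radius r = 3 ft
Formula: V = (1/2) * (4/3) * pi * r^3 = (2/3) * pi * r^3
r^3 = 27
(2/3) * 27 = 18
V = 18 * pi
V = 56.55
56.55 ft^3


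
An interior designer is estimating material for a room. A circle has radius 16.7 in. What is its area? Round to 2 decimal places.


Shape: circle
Radius r = 16.7 in
Formula: A = pi * r^2
r^2 = 16.7^2 = 278.89
A = pi * 278.89
A = 876.16
876.16 in^2


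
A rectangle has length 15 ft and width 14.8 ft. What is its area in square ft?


Shape: rectangle
Length l = 15 ft, Width w = 14.8 ft
Formula: A = l * w
A = 15 * 14.8
A = 222
222 ft^2


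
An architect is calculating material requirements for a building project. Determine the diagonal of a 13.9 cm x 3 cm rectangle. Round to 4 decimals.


Shape: rectangle (diagonal via Pythagoras)
Sides: 13.9 cm and 3 cm
Formula: d = sqrt(l^2 + w^2)
l^2 = 193.21, w^2 = 9
l^2 + w^2 = 202.21
d = sqrt(202.21)
d = 14.2201
14.2201 cm


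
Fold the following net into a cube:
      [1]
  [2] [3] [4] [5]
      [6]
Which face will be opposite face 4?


Net: cross layout. Take square 3 as the base (bottom).
Fold the four squares in the horizontal row up around 3: 2 -> left, 4 -> right, 5 wraps to the top.
Fold 1 and 6 up from 3: 1 -> back, 6 -> front.
Opposite pairs are therefore: (1, 6), (2, 4), (3, 5).
Face 4 is opposite face 2.
face 2


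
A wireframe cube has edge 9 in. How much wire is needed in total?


Shape: cube
Side s = 9 in
A cube has 12 edges, all equal.
Formula: total edge length = 12 * s
Total = 12 * 9
Total = 108
108 in


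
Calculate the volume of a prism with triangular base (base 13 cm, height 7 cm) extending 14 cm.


Shape: triangular prism
Triangle base = 13 cm, triangle height = 7 cm, prism length L = 14 cm
Formula: V = (1/2 * b * h_tri) * L
Cross-section area = 0.5 * 13 * 7 = 45.5
V = 45.5 * 14
V = 637
637 cm^3


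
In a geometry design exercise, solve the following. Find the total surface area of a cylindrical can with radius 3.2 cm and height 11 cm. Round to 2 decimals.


Shape: closed cylinder
Radius r = 3.2 cm, Height h = 11 cm
Formula: SA = 2*pi*r^2 + 2*pi*r*h = 2*pi*r*(r + h)
r + h = 14.2
2 * r * (r + h) = 2 * 3.2 * 14.2 = 90.88
SA = 90.88 * pi
SA = 285.51
285.51 cm^2


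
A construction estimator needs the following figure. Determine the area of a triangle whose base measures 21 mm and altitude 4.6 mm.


Shape: triangle
Base b = 21 mm, Height h = 4.6 mm
Formula: A = (1/2) * b * h
A = 0.5 * 21 * 4.6
A = 0.5 * 96.6
A = 48.3
48.3 mm^2


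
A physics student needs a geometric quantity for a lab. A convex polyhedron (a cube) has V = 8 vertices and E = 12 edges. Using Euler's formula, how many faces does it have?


Polyhedron: cube
Euler's formula for convex polyhedra: V - E + F = 2
Given: V = 8 vertices and E = 12 edges
Solve for F:
F = 2 + E - V = 2 + 12 - 8 = 6
6 faces


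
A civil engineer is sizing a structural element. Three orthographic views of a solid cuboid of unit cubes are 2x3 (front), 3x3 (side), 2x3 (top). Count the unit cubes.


Orthographic views of a solid rectangular block:
Front view 2 x 3 -> length = 2, height = 3
Side view 3 x 3 -> width = 3, height = 3 (consistent)
Top view 2 x 3 -> confirms length = 2, width = 3
The block is 2 x 3 x 3.
Total unit cubes = 2 * 3 * 3 = 18
18 unit cubes


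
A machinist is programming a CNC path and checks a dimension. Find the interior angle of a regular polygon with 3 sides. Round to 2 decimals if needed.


Shape: regular triangle (3 sides)
Formula: interior angle = (n - 2) * 180 / n
(n - 2) = 1
(n - 2) * 180 = 180
angle = 180 / 3
angle = 60
60 degrees


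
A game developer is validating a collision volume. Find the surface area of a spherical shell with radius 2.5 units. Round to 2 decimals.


Shape: sphere
Radius r = 2.5 units
Formula: SA = 4 * pi * r^2
r^2 = 6.25
SA = 4 * pi * 6.25
SA = 25 * pi
SA = 78.54
78.54 units^2


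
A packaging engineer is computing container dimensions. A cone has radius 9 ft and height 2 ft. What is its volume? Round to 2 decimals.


Shape: cone
Radius r = 9 ft, Height h = 2 ft
Formula: V = (1/3) * pi * r^2 * h
r^2 = 81
pi * r^2 * h = pi * 81 * 2 = 162 * pi
V = 162 * pi / 3
V = 169.65
169.65 ft^3


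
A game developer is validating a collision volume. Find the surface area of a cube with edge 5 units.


Shape: cube
Side s = 5 units
A cube has 6 square faces.
Formula: SA = 6 * s^2
s^2 = 25
SA = 6 * 25
SA = 150
150 units^2


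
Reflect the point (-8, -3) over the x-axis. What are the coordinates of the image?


Transformation: reflection
Original point: (-8, -3)
Rule for reflection over the x-axis: (x, y) -> (x, -y)
Apply: (-8, -3) -> (-8, 3)
(-8, 3)


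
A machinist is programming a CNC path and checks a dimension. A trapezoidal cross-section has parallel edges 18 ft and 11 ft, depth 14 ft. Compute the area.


Shape: trapezoid
Parallel sides a = 18 ft, b = 11 ft; Height h = 14 ft
Formula: A = (a + b) * h / 2
a + b = 18 + 11 = 29
A = 29 * 14 / 2
A = 406 / 2
A = 203
203 ft^2


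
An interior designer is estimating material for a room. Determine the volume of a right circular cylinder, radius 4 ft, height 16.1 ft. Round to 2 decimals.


Shape: cylinder
Radius r = 4 ft, Height h = 16.1 ft
Formula: V = pi * r^2 * h
r^2 = 16
V = pi * 16 * 16.1
V = 257.6 * pi
V = 809.27
809.27 ft^3


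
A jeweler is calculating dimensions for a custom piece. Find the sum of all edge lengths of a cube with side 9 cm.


Shape: cube
Side s = 9 cm
A cube has 12 edges, all equal.
Formula: total edge length = 12 * s
Total = 12 * 9
Total = 108
108 cm


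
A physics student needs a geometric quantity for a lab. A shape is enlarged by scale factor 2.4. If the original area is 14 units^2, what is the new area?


Linear scale factor k = 2.4
Original area = 14 units^2
Rule: under a linear scaling by k, areas scale by k^2.
k^2 = 2.4^2 = 5.76
New area = 14 * 5.76
New area = 80.64
80.64 units^2


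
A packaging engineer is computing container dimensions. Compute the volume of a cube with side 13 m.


Shape: cube
Side s = 13 m
Formula: V = s^3
V = 13 * 13 * 13
V = 169 * 13
V = 2197
2197 m^3


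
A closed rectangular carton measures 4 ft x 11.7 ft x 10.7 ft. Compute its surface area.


Shape: rectangular prism
l = 4 ft, w = 11.7 ft, h = 10.7 ft
Formula: SA = 2(lw + lh + wh)
lw = 46.8, lh = 42.8, wh = 125.19
lw + lh + wh = 214.79
SA = 2 * 214.79
SA = 429.58
429.58 ft^2


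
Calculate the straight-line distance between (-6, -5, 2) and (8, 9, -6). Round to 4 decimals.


3D distance between two points
P1 = (-6, -5, 2), P2 = (8, 9, -6)
Formula: d = sqrt((x2-x1)^2 + (y2-y1)^2 + (z2-z1)^2)
dx = 8 - -6 = 14
dy = 9 - -5 = 14
dz = -6 - 2 = -8
dx^2 + dy^2 + dz^2 = 196 + 196 + 64 = 456
d = sqrt(456)
d = 21.3542
21.3542 units


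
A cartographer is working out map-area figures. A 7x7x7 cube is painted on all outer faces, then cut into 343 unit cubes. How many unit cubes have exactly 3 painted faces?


Large cube: 7 x 7 x 7, cut into unit cubes.
Cubes with 3 painted faces are at the corners. A cube always has 8 corners.
Count = 8
8 unit cubes


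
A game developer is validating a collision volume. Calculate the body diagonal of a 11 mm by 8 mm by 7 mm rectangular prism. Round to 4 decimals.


Shape: rectangular box (space diagonal)
l = 11 mm, w = 8 mm, h = 7 mm
Visualize: the diagonal of the base, then a right triangle with that diagonal and the height.
Formula: d = sqrt(l^2 + w^2 + h^2)
l^2 + w^2 + h^2 = 121 + 64 + 49 = 234
d = sqrt(234)
d = 15.2971
15.2971 mm


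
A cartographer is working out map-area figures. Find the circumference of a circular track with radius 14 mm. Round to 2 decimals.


Shape: circle
Radius r = 14 mm
Formula: C = 2 * pi * r
C = 2 * pi * 14
C = 28 * pi
C = 87.96
87.96 mm


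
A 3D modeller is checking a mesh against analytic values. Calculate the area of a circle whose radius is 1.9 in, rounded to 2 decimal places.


Shape: circle
Radius r = 1.9 in
Formula: A = pi * r^2
r^2 = 1.9^2 = 3.61
A = pi * 3.61
A = 11.34
11.34 in^2


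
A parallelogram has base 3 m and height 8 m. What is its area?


Shape: parallelogram
Base b = 3 m, Height h = 8 m
Formula: A = b * h
A = 3 * 8
A = 24
24 m^2


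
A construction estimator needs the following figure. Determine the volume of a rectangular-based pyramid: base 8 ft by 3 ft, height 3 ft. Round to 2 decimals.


Shape: rectangular pyramid
Base: 8 ft x 3 ft, Height h = 3 ft
Formula: V = (1/3) * base_area * h
base_area = 8 * 3 = 24
base_area * h = 24 * 3 = 72
V = 72 / 3
V = 24
24 ft^3


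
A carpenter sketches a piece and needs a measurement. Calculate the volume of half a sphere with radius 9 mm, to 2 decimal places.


Shape: hemisphere (half of a sphere)
Radius r = 9 mm
Formula: V = (1/2) * (4/3) * pi * r^3 = (2/3) * pi * r^3
r^3 = 729
(2/3) * 729 = 486
V = 486 * pi
V = 1526.81
1526.81 mm^3


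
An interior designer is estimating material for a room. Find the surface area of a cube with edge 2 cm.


Shape: cube
Side s = 2 cm
A cube has 6 square faces.
Formula: SA = 6 * s^2
s^2 = 4
SA = 6 * 4
SA = 24
24 cm^2


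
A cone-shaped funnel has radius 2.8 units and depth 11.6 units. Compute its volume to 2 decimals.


Shape: cone
Radius r = 2.8 units, Height h = 11.6 units
Formula: V = (1/3) * pi * r^2 * h
r^2 = 7.84
pi * r^2 * h = pi * 7.84 * 11.6 = 90.944 * pi
V = 90.944 * pi / 3
V = 95.24
95.24 units^3


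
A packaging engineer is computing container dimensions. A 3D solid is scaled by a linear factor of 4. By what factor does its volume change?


Linear scale factor k = 4
Rule: under a linear scaling by k, volumes scale by k^3.
k^3 = 4 * 4 * 4
k^3 = 16 * 4
k^3 = 64
Volume scales by a factor of 64.
64 (dimensionless)


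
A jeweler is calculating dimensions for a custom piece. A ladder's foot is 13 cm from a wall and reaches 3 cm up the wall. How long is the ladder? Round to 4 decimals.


Shape: right triangle
Legs a = 13 cm, b = 3 cm
Formula: c = sqrt(a^2 + b^2)
a^2 = 169, b^2 = 9
a^2 + b^2 = 178
c = sqrt(178)
c = 13.3417
13.3417 cm


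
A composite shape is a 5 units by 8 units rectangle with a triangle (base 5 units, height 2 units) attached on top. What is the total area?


Composite shape: rectangle + triangle
Rectangle area = 5 * 8 = 40
Triangle area = 0.5 * 5 * 2 = 5
Total = 40 + 5
Total = 45
45 units^2


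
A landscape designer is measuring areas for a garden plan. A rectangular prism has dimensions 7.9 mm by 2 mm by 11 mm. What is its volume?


Shape: rectangular prism
l = 7.9 mm, w = 2 mm, h = 11 mm
Formula: V = l * w * h
V = 7.9 * 2 * 11
V = 15.8 * 11
V = 173.8
173.8 mm^3


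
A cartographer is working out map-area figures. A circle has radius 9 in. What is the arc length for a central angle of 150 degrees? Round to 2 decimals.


Shape: circular arc
Radius r = 9 in, Angle = 150 degrees
Formula: L = (angle/360) * 2 * pi * r
2 * pi * r = 18 * pi
L = (150/360) * 18 * pi
L = 7.5 * pi
L = 23.56
23.56 in


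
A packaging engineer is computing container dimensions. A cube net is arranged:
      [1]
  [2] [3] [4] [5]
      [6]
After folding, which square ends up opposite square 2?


Net: cross layout. Take square 3 as the base (bottom).
Fold the four squares in the horizontal row up around 3: 2 -> left, 4 -> right, 5 wraps to the top.
Fold 1 and 6 up from 3: 1 -> back, 6 -> front.
Opposite pairs are therefore: (1, 6), (2, 4), (3, 5).
Face 2 is opposite face 4.
face 4


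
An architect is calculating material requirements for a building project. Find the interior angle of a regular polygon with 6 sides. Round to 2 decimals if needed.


Shape: regular hexagon (6 sides)
Formula: interior angle = (n - 2) * 180 / n
(n - 2) = 4
(n - 2) * 180 = 720
angle = 720 / 6
angle = 120
120 degrees


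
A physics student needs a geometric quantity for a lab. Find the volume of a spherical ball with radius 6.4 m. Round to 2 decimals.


Shape: sphere
Radius r = 6.4 m
Formula: V = (4/3) * pi * r^3
r^3 = 262.144
(4/3) * 262.144 = 349.525333
V = 349.525333 * pi
V = 1098.07
1098.07 m^3


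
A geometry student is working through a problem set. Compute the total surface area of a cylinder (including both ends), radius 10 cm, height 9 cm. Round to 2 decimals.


Shape: closed cylinder
Radius r = 10 cm, Height h = 9 cm
Formula: SA = 2*pi*r^2 + 2*pi*r*h = 2*pi*r*(r + h)
r + h = 19
2 * r * (r + h) = 2 * 10 * 19 = 380
SA = 380 * pi
SA = 1193.81
1193.81 cm^2


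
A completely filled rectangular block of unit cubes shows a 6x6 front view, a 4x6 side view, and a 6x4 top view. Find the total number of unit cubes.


Orthographic views of a solid rectangular block:
Front view 6 x 6 -> length = 6, height = 6
Side view 4 x 6 -> width = 4, height = 6 (consistent)
Top view 6 x 4 -> confirms length = 6, width = 4
The block is 6 x 4 x 6.
Total unit cubes = 6 * 4 * 6 = 144
144 unit cubes


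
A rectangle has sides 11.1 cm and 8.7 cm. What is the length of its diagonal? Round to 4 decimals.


Shape: rectangle (diagonal via Pythagoras)
Sides: 11.1 cm and 8.7 cm
Formula: d = sqrt(l^2 + w^2)
l^2 = 123.21, w^2 = 75.69
l^2 + w^2 = 198.9
d = sqrt(198.9)
d = 14.1032
14.1032 cm


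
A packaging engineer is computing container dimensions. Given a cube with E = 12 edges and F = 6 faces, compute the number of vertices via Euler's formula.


Polyhedron: cube
Euler's formula for convex polyhedra: V - E + F = 2
Given: E = 12 edges and F = 6 faces
Solve for V:
V = 2 + E - F = 2 + 12 - 6 = 8
8 vertices


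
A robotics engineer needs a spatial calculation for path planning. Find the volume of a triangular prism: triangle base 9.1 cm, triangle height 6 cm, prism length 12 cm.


Shape: triangular prism
Triangle base = 9.1 cm, triangle height = 6 cm, prism length L = 12 cm
Formula: V = (1/2 * b * h_tri) * L
Cross-section area = 0.5 * 9.1 * 6 = 27.3
V = 27.3 * 12
V = 327.6
327.6 cm^3


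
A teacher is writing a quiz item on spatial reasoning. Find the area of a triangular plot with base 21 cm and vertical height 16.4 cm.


Shape: triangle
Base b = 21 cm, Height h = 16.4 cm
Formula: A = (1/2) * b * h
A = 0.5 * 21 * 16.4
A = 0.5 * 344.4
A = 172.2
172.2 cm^2


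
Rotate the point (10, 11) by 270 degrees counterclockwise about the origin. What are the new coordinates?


Transformation: rotation about the origin
Original point: (10, 11)
Rule for 270 deg counterclockwise: (x, y) -> (y, -x)
Apply: (10, 11) -> (11, -10)
(11, -10)


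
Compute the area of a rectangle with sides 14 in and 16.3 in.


Shape: rectangle
Length l = 14 in, Width w = 16.3 in
Formula: A = l * w
A = 14 * 16.3
A = 228.2
228.2 in^2


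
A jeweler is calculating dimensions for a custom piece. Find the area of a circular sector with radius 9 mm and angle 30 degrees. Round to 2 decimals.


Shape: circular sector
Radius r = 9 mm, Angle = 30 degrees
Formula: A = (angle/360) * pi * r^2
r^2 = 81
Fraction of circle = 30/360
A = (30/360) * pi * 81
A = 6.75 * pi
A = 21.21
21.21 mm^2


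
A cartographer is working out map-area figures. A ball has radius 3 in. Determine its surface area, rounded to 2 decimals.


Shape: sphere
Radius r = 3 in
Formula: SA = 4 * pi * r^2
r^2 = 9
SA = 4 * pi * 9
SA = 36 * pi
SA = 113.1
113.1 in^2


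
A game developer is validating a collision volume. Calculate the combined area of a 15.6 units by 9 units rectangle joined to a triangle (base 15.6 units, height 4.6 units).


Composite shape: rectangle + triangle
Rectangle area = 15.6 * 9 = 140.4
Triangle area = 0.5 * 15.6 * 4.6 = 35.88
Total = 140.4 + 35.88
Total = 176.28
176.28 units^2


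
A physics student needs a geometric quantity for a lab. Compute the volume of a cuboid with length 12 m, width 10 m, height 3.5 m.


Shape: rectangular prism
l = 12 m, w = 10 m, h = 3.5 m
Formula: V = l * w * h
V = 12 * 10 * 3.5
V = 120 * 3.5
V = 420
420 m^3


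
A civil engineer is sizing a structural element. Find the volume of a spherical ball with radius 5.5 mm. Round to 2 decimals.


Shape: sphere
Radius r = 5.5 mm
Formula: V = (4/3) * pi * r^3
r^3 = 166.375
(4/3) * 166.375 = 221.833333
V = 221.833333 * pi
V = 696.91
696.91 mm^3


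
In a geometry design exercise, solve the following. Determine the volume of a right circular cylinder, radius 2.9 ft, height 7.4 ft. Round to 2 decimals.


Shape: cylinder
Radius r = 2.9 ft, Height h = 7.4 ft
Formula: V = pi * r^2 * h
r^2 = 8.41
V = pi * 8.41 * 7.4
V = 62.234 * pi
V = 195.51
195.51 ft^3


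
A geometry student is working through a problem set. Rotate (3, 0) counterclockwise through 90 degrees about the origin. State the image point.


Transformation: rotation about the origin
Original point: (3, 0)
Rule for 90 deg counterclockwise: (x, y) -> (-y, x)
Apply: (3, 0) -> (0, 3)
(0, 3)


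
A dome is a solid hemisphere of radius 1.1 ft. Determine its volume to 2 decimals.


Shape: hemisphere (half of a sphere)
Radius r = 1.1 ft
Formula: V = (1/2) * (4/3) * pi * r^3 = (2/3) * pi * r^3
r^3 = 1.331
(2/3) * 1.331 = 0.887333
V = 0.887333 * pi
V = 2.79
2.79 ft^3


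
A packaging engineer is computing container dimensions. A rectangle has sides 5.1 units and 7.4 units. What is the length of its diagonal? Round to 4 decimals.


Shape: rectangle (diagonal via Pythagoras)
Sides: 5.1 units and 7.4 units
Formula: d = sqrt(l^2 + w^2)
l^2 = 26.01, w^2 = 54.76
l^2 + w^2 = 80.77
d = sqrt(80.77)
d = 8.9872
8.9872 units


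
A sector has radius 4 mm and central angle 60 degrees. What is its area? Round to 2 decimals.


Shape: circular sector
Radius r = 4 mm, Angle = 60 degrees
Formula: A = (angle/360) * pi * r^2
r^2 = 16
Fraction of circle = 60/360
A = (60/360) * pi * 16
A = 2.666667 * pi
A = 8.38
8.38 mm^2


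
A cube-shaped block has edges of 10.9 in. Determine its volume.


Shape: cube
Side s = 10.9 in
Formula: V = s^3
V = 10.9 * 10.9 * 10.9
V = 118.81 * 10.9
V = 1295.029
1295.029 in^3


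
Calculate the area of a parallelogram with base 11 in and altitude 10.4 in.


Shape: parallelogram
Base b = 11 in, Height h = 10.4 in
Formula: A = b * h
A = 11 * 10.4
A = 114.4
114.4 in^2


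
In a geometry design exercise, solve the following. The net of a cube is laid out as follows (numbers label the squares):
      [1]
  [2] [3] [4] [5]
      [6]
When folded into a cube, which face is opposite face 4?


Net: cross layout. Take square 3 as the base (bottom).
Fold the four squares in the horizontal row up around 3: 2 -> left, 4 -> right, 5 wraps to the top.
Fold 1 and 6 up from 3: 1 -> back, 6 -> front.
Opposite pairs are therefore: (1, 6), (2, 4), (3, 5).
Face 4 is opposite face 2.
face 2


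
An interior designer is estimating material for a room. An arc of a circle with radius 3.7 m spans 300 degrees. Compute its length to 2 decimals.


Shape: circular arc
Radius r = 3.7 m, Angle = 300 degrees
Formula: L = (angle/360) * 2 * pi * r
2 * pi * r = 7.4 * pi
L = (300/360) * 7.4 * pi
L = 6.166667 * pi
L = 19.37
19.37 m


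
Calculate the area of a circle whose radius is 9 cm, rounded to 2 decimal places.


Shape: circle
Radius r = 9 cm
Formula: A = pi * r^2
r^2 = 9^2 = 81
A = pi * 81
A = 254.47
254.47 cm^2


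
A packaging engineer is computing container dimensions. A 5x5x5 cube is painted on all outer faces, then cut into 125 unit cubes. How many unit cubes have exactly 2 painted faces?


Large cube: 5 x 5 x 5, cut into unit cubes.
n = 5, so n - 2 = 3
Cubes with 2 painted faces lie along the edges, excluding corners.
A cube has 12 edges; each contributes (n - 2) = 3 such cubes.
Count = 12 * 3 = 36
36 unit cubes


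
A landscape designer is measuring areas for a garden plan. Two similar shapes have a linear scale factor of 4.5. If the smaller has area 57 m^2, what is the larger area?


Linear scale factor k = 4.5
Original area = 57 m^2
Rule: under a linear scaling by k, areas scale by k^2.
k^2 = 4.5^2 = 20.25
New area = 57 * 20.25
New area = 1154.25
1154.25 m^2


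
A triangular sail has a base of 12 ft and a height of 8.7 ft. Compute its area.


Shape: triangle
Base b = 12 ft, Height h = 8.7 ft
Formula: A = (1/2) * b * h
A = 0.5 * 12 * 8.7
A = 0.5 * 104.4
A = 52.2
52.2 ft^2


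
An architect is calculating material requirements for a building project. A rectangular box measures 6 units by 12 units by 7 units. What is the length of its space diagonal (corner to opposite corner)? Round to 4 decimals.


Shape: rectangular box (space diagonal)
l = 6 units, w = 12 units, h = 7 units
Visualize: the diagonal of the base, then a right triangle with that diagonal and the height.
Formula: d = sqrt(l^2 + w^2 + h^2)
l^2 + w^2 + h^2 = 36 + 144 + 49 = 229
d = sqrt(229)
d = 15.1327
15.1327 units


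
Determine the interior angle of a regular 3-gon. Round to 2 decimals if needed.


Shape: regular triangle (3 sides)
Formula: interior angle = (n - 2) * 180 / n
(n - 2) = 1
(n - 2) * 180 = 180
angle = 180 / 3
angle = 60
60 degrees


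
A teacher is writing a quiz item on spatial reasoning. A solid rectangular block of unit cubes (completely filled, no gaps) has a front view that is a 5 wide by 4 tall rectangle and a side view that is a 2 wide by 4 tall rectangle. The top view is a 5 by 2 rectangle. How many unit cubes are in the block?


Orthographic views of a solid rectangular block:
Front view 5 x 4 -> length = 5, height = 4
Side view 2 x 4 -> width = 2, height = 4 (consistent)
Top view 5 x 2 -> confirms length = 5, width = 2
The block is 5 x 2 x 4.
Total unit cubes = 5 * 2 * 4 = 40
40 unit cubes


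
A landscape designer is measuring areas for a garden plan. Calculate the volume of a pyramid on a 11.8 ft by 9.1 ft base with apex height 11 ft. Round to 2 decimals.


Shape: rectangular pyramid
Base: 11.8 ft x 9.1 ft, Height h = 11 ft
Formula: V = (1/3) * base_area * h
base_area = 11.8 * 9.1 = 107.38
base_area * h = 107.38 * 11 = 1181.18
V = 1181.18 / 3
V = 393.73
393.73 ft^3


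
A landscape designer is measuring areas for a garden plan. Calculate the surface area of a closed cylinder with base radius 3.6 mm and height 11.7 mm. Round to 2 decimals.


Shape: closed cylinder
Radius r = 3.6 mm, Height h = 11.7 mm
Formula: SA = 2*pi*r^2 + 2*pi*r*h = 2*pi*r*(r + h)
r + h = 15.3
2 * r * (r + h) = 2 * 3.6 * 15.3 = 110.16
SA = 110.16 * pi
SA = 346.08
346.08 mm^2


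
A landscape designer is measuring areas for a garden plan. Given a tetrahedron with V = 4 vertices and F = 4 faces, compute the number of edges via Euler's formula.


Polyhedron: tetrahedron
Euler's formula for convex polyhedra: V - E + F = 2
Given: V = 4 vertices and F = 4 faces
Solve for E:
E = V + F - 2 = 4 + 4 - 2 = 6
6 edges


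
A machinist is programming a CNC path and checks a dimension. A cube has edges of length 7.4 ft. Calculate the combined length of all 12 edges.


Shape: cube
Side s = 7.4 ft
A cube has 12 edges, all equal.
Formula: total edge length = 12 * s
Total = 12 * 7.4
Total = 88.8
88.8 ft


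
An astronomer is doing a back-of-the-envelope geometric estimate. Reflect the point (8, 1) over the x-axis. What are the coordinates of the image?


Transformation: reflection
Original point: (8, 1)
Rule for reflection over the x-axis: (x, y) -> (x, -y)
Apply: (8, 1) -> (8, -1)
(8, -1)


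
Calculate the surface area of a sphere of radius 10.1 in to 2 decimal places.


Shape: sphere
Radius r = 10.1 in
Formula: SA = 4 * pi * r^2
r^2 = 102.01
SA = 4 * pi * 102.01
SA = 408.04 * pi
SA = 1281.9
1281.9 in^2


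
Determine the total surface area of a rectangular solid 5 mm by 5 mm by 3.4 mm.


Shape: rectangular prism
l = 5 mm, w = 5 mm, h = 3.4 mm
Formula: SA = 2(lw + lh + wh)
lw = 25, lh = 17, wh = 17
lw + lh + wh = 59
SA = 2 * 59
SA = 118
118 mm^2


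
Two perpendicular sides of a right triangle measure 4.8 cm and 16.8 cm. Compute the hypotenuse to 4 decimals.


Shape: right triangle
Legs a = 4.8 cm, b = 16.8 cm
Formula: c = sqrt(a^2 + b^2)
a^2 = 23.04, b^2 = 282.24
a^2 + b^2 = 305.28
c = sqrt(305.28)
c = 17.4723
17.4723 cm


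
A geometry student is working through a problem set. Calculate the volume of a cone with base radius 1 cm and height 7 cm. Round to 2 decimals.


Shape: cone
Radius r = 1 cm, Height h = 7 cm
Formula: V = (1/3) * pi * r^2 * h
r^2 = 1
pi * r^2 * h = pi * 1 * 7 = 7 * pi
V = 7 * pi / 3
V = 7.33
7.33 cm^3


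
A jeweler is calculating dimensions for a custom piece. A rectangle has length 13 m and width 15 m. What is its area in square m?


Shape: rectangle
Length l = 13 m, Width w = 15 m
Formula: A = l * w
A = 13 * 15
A = 195
195 m^2


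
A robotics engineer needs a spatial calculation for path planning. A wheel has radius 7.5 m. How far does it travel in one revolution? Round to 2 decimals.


Shape: circle
Radius r = 7.5 m
Formula: C = 2 * pi * r
C = 2 * pi * 7.5
C = 15 * pi
C = 47.12
47.12 m


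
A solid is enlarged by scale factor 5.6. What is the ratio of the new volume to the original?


Linear scale factor k = 5.6
Rule: under a linear scaling by k, volumes scale by k^3.
k^3 = 5.6 * 5.6 * 5.6
k^3 = 31.36 * 5.6
k^3 = 175.616
Volume scales by a factor of 175.616.
175.616 (dimensionless)


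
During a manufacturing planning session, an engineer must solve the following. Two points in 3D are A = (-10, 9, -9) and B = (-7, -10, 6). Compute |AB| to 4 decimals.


3D distance between two points
P1 = (-10, 9, -9), P2 = (-7, -10, 6)
Formula: d = sqrt((x2-x1)^2 + (y2-y1)^2 + (z2-z1)^2)
dx = -7 - -10 = 3
dy = -10 - 9 = -19
dz = 6 - -9 = 15
dx^2 + dy^2 + dz^2 = 9 + 361 + 225 = 595
d = sqrt(595)
d = 24.3926
24.3926 units


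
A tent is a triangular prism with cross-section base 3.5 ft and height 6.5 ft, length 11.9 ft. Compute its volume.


Shape: triangular prism
Triangle base = 3.5 ft, triangle height = 6.5 ft, prism length L = 11.9 ft
Formula: V = (1/2 * b * h_tri) * L
Cross-section area = 0.5 * 3.5 * 6.5 = 11.375
V = 11.375 * 11.9
V = 135.3625
135.3625 ft^3


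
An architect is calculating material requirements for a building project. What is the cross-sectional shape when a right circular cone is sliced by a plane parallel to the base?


Solid: right circular cone
Cutting plane: parallel to the base
Visualize the intersection of the plane with the solid's surface.
The boundary of the cut region is a circle.
circle


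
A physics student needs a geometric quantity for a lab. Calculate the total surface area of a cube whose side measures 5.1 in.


Shape: cube
Side s = 5.1 in
A cube has 6 square faces.
Formula: SA = 6 * s^2
s^2 = 26.01
SA = 6 * 26.01
SA = 156.06
156.06 in^2


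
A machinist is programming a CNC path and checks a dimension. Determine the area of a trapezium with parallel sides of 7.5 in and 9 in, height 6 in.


Shape: trapezoid
Parallel sides a = 7.5 in, b = 9 in; Height h = 6 in
Formula: A = (a + b) * h / 2
a + b = 7.5 + 9 = 16.5
A = 16.5 * 6 / 2
A = 99 / 2
A = 49.5
49.5 in^2


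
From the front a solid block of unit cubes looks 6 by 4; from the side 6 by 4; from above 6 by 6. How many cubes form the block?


Orthographic views of a solid rectangular block:
Front view 6 x 4 -> length = 6, height = 4
Side view 6 x 4 -> width = 6, height = 4 (consistent)
Top view 6 x 6 -> confirms length = 6, width = 6
The block is 6 x 6 x 4.
Total unit cubes = 6 * 6 * 4 = 144
144 unit cubes


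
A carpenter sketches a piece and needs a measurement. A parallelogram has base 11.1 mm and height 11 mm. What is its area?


Shape: parallelogram
Base b = 11.1 mm, Height h = 11 mm
Formula: A = b * h
A = 11.1 * 11
A = 122.1
122.1 mm^2


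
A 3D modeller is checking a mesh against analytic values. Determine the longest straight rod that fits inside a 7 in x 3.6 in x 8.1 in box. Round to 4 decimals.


Shape: rectangular box (space diagonal)
l = 7 in, w = 3.6 in, h = 8.1 in
Visualize: the diagonal of the base, then a right triangle with that diagonal and the height.
Formula: d = sqrt(l^2 + w^2 + h^2)
l^2 + w^2 + h^2 = 49 + 12.96 + 65.61 = 127.57
d = sqrt(127.57)
d = 11.2947
11.2947 in


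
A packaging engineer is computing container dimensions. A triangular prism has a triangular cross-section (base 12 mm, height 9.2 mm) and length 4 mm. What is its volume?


Shape: triangular prism
Triangle base = 12 mm, triangle height = 9.2 mm, prism length L = 4 mm
Formula: V = (1/2 * b * h_tri) * L
Cross-section area = 0.5 * 12 * 9.2 = 55.2
V = 55.2 * 4
V = 220.8
220.8 mm^3


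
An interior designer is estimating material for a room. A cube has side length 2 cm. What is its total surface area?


Shape: cube
Side s = 2 cm
A cube has 6 square faces.
Formula: SA = 6 * s^2
s^2 = 4
SA = 6 * 4
SA = 24
24 cm^2


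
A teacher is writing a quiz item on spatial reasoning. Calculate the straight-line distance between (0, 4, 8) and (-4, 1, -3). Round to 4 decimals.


3D distance between two points
P1 = (0, 4, 8), P2 = (-4, 1, -3)
Formula: d = sqrt((x2-x1)^2 + (y2-y1)^2 + (z2-z1)^2)
dx = -4 - 0 = -4
dy = 1 - 4 = -3
dz = -3 - 8 = -11
dx^2 + dy^2 + dz^2 = 16 + 9 + 121 = 146
d = sqrt(146)
d = 12.083
12.083 units


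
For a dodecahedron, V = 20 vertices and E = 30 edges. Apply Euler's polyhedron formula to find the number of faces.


Polyhedron: dodecahedron
Euler's formula for convex polyhedra: V - E + F = 2
Given: V = 20 vertices and E = 30 edges
Solve for F:
F = 2 + E - V = 2 + 30 - 20 = 12
12 faces


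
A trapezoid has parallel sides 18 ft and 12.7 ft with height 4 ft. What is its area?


Shape: trapezoid
Parallel sides a = 18 ft, b = 12.7 ft; Height h = 4 ft
Formula: A = (a + b) * h / 2
a + b = 18 + 12.7 = 30.7
A = 30.7 * 4 / 2
A = 122.8 / 2
A = 61.4
61.4 ft^2


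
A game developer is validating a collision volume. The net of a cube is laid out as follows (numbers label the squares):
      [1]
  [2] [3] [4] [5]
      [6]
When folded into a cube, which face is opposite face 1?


Net: cross layout. Take square 3 as the base (bottom).
Fold the four squares in the horizontal row up around 3: 2 -> left, 4 -> right, 5 wraps to the top.
Fold 1 and 6 up from 3: 1 -> back, 6 -> front.
Opposite pairs are therefore: (1, 6), (2, 4), (3, 5).
Face 1 is opposite face 6.
face 6


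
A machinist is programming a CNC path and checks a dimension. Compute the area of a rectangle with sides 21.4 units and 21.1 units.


Shape: rectangle
Length l = 21.4 units, Width w = 21.1 units
Formula: A = l * w
A = 21.4 * 21.1
A = 451.54
451.54 units^2


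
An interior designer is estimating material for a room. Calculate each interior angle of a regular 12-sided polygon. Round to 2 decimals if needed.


Shape: regular dodecagon (12 sides)
Formula: interior angle = (n - 2) * 180 / n
(n - 2) = 10
(n - 2) * 180 = 1800
angle = 1800 / 12
angle = 150
150 degrees


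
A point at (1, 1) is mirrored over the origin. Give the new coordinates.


Transformation: reflection
Original point: (1, 1)
Rule for reflection through the origin: (x, y) -> (-x, -y)
Apply: (1, 1) -> (-1, -1)
(-1, -1)


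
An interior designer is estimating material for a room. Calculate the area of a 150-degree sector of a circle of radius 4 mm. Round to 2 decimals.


Shape: circular sector
Radius r = 4 mm, Angle = 150 degrees
Formula: A = (angle/360) * pi * r^2
r^2 = 16
Fraction of circle = 150/360
A = (150/360) * pi * 16
A = 6.666667 * pi
A = 20.94
20.94 mm^2


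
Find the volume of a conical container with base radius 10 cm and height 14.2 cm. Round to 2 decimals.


Shape: cone
Radius r = 10 cm, Height h = 14.2 cm
Formula: V = (1/3) * pi * r^2 * h
r^2 = 100
pi * r^2 * h = pi * 100 * 14.2 = 1420 * pi
V = 1420 * pi / 3
V = 1487.02
1487.02 cm^3


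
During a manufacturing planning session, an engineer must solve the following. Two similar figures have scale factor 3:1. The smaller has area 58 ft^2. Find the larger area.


Linear scale factor k = 3
Original area = 58 ft^2
Rule: under a linear scaling by k, areas scale by k^2.
k^2 = 3^2 = 9
New area = 58 * 9
New area = 522
522 ft^2


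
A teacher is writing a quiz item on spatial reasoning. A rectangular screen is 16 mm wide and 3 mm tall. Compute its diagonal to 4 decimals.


Shape: rectangle (diagonal via Pythagoras)
Sides: 16 mm and 3 mm
Formula: d = sqrt(l^2 + w^2)
l^2 = 256, w^2 = 9
l^2 + w^2 = 265
d = sqrt(265)
d = 16.2788
16.2788 mm


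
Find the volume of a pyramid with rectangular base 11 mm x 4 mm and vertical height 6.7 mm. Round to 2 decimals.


Shape: rectangular pyramid
Base: 11 mm x 4 mm, Height h = 6.7 mm
Formula: V = (1/3) * base_area * h
base_area = 11 * 4 = 44
base_area * h = 44 * 6.7 = 294.8
V = 294.8 / 3
V = 98.27
98.27 mm^3


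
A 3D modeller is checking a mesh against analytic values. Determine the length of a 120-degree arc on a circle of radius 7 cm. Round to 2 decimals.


Shape: circular arc
Radius r = 7 cm, Angle = 120 degrees
Formula: L = (angle/360) * 2 * pi * r
2 * pi * r = 14 * pi
L = (120/360) * 14 * pi
L = 4.666667 * pi
L = 14.66
14.66 cm


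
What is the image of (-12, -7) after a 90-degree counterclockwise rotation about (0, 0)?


Transformation: rotation about the origin
Original point: (-12, -7)
Rule for 90 deg counterclockwise: (x, y) -> (-y, x)
Apply: (-12, -7) -> (7, -12)
(7, -12)


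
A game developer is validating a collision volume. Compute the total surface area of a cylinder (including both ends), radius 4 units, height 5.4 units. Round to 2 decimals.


Shape: closed cylinder
Radius r = 4 units, Height h = 5.4 units
Formula: SA = 2*pi*r^2 + 2*pi*r*h = 2*pi*r*(r + h)
r + h = 9.4
2 * r * (r + h) = 2 * 4 * 9.4 = 75.2
SA = 75.2 * pi
SA = 236.25
236.25 units^2
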